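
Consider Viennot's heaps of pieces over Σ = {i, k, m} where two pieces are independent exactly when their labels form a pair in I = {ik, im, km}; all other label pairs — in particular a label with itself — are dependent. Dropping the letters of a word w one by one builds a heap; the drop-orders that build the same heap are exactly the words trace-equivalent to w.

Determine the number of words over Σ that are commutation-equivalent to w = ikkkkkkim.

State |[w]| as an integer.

#0=i has no predecessor
#1=k has no predecessor
#2=k depends on [1:k]
#3=k depends on [2:k]
#4=k depends on [3:k]
#5=k depends on [4:k]
#6=k depends on [5:k]
#7=i depends on [0:i]
#8=m has no predecessor
sources: [0:i, 1:k, 8:m]
N(rest) = Σ N(rest − s) over sources s of rest; N(one piece) = 1:
  size 1 → [6]=1  [7]=1  [8]=1
  size 2 → [0,7]=1  [5,6]=1  [6,7]=2  [6,8]=2  [7,8]=2
  size 3 → [0,6,7]=3  [0,7,8]=3  [4,5,6]=1  [5,6,7]=3  [5,6,8]=3  [6,7,8]=6
  size 4 → [0,5,6,7]=6  [0,6,7,8]=12  [3,4,5,6]=1  [4,5,6,7]=4  [4,5,6,8]=4  [5,6,7,8]=12
  size 5 → [0,4,5,6,7]=10  [0,5,6,7,8]=30  [2,3,4,5,6]=1  [3,4,5,6,7]=5  [3,4,5,6,8]=5  [4,5,6,7,8]=20
  size 6 → [0,3,4,5,6,7]=15  [0,4,5,6,7,8]=60  [1,2,3,4,5,6]=1  [2,3,4,5,6,7]=6  [2,3,4,5,6,8]=6  [3,4,5,6,7,8]=30
  size 7 → [0,2,3,4,5,6,7]=21  [0,3,4,5,6,7,8]=105  [1,2,3,4,5,6,7]=7  [1,2,3,4,5,6,8]=7  [2,3,4,5,6,7,8]=42
  first=0(i) contributes 56
  first=1(k) contributes 168
  first=8(m) contributes 28
|[w]| = 252

252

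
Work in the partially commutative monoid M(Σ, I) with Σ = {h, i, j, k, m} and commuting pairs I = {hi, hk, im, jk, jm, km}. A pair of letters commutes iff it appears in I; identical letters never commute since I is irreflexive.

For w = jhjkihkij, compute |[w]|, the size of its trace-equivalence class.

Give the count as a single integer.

piece 0:j — minimal
piece 1:h rests on {0:j}
piece 2:j rests on {1:h}
piece 3:k — minimal
piece 4:i rests on {2:j, 3:k}
piece 5:h rests on {2:j}
piece 6:k rests on {4:i}
piece 7:i rests on {6:k}
piece 8:j rests on {5:h, 7:i}
minimal pieces: {0:j, 3:k}
ways to finish when only these pieces remain (= sum over removing one remaining piece with nothing left below it):
  1 left: {8}→1
  2 left: {5,8}→1  {7,8}→1
  3 left: {5,7,8}→2  {6,7,8}→1
  4 left: {4,6,7,8}→1  {5,6,7,8}→3
  5 left: {3,4,6,7,8}→1  {4,5,6,7,8}→4
  6 left: {2,4,5,6,7,8}→4  {3,4,5,6,7,8}→5
  7 left: {1,2,4,5,6,7,8}→4  {2,3,4,5,6,7,8}→9
  placing 0:j first → 13 extensions
  placing 3:k first → 4 extensions
total linear extensions = 17

17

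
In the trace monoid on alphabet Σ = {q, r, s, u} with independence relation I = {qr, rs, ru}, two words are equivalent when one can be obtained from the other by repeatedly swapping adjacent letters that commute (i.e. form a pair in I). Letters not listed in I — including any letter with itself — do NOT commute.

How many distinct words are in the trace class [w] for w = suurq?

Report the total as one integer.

5

0(s) covers ∅
1(u) covers 0:s
2(u) covers 1:u
3(r) covers ∅
4(q) covers 2:u
floor of heap: 0:s, 3:r
completions by unplaced set U, small U first (add the entries for U minus each lowest piece of U):
  |U|=1: {3}:1  {4}:1
  |U|=2: {2,4}:1  {3,4}:2
  |U|=3: {1,2,4}:1  {2,3,4}:3
  start at 0(s): 4
  start at 3(r): 1
sum over floor = 5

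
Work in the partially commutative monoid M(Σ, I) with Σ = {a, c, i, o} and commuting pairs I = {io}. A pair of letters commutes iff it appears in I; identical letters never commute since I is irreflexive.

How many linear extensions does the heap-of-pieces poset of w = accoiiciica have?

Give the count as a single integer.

piece 0:a — minimal
piece 1:c rests on {0:a}
piece 2:c rests on {1:c}
piece 3:o rests on {2:c}
piece 4:i rests on {2:c}
piece 5:i rests on {4:i}
piece 6:c rests on {3:o, 5:i}
piece 7:i rests on {6:c}
piece 8:i rests on {7:i}
piece 9:c rests on {8:i}
piece 10:a rests on {9:c}
minimal pieces: {0:a}
ways to finish when only these pieces remain (= sum over removing one remaining piece with nothing left below it):
  1 left: {10}→1
  2 left: {9,10}→1
  3 left: {8,9,10}→1
  4 left: {7,8,9,10}→1
  5 left: {6,7,8,9,10}→1
  6 left: {3,6,7,8,9,10}→1  {5,6,7,8,9,10}→1
  7 left: {3,5,6,7,8,9,10}→2  {4,5,6,7,8,9,10}→1
  8 left: {3,4,5,6,7,8,9,10}→3
  9 left: {2,3,4,5,6,7,8,9,10}→3
  placing 0:a first → 3 extensions

3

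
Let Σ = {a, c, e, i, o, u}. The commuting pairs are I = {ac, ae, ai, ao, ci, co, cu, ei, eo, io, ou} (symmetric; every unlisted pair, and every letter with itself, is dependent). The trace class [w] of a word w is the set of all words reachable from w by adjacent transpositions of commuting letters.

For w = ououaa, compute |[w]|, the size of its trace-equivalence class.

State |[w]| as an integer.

15

drop 0:o onto floor
drop 1:u onto floor
drop 2:o onto {0:o}
drop 3:u onto {1:u}
drop 4:a onto {3:u}
drop 5:a onto {4:a}
ground layer = {0:o, 1:u}
drop-orders for the pieces not yet dropped (sum over which currently-grounded one goes next):
  1 to go: {2} 1  {5} 1
  2 to go: {0,2} 1  {2,5} 2  {4,5} 1
  3 to go: {0,2,5} 3  {2,4,5} 3  {3,4,5} 1
  4 to go: {0,2,4,5} 6  {1,3,4,5} 1  {2,3,4,5} 4
  if 0:o drops first: 5 orders
  if 1:u drops first: 10 orders
heap linearizations: 15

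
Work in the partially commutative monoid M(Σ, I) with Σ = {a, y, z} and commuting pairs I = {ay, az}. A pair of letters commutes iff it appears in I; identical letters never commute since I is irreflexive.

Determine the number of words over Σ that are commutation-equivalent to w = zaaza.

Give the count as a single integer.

#0=z has no predecessor
#1=a has no predecessor
#2=a depends on [1:a]
#3=z depends on [0:z]
#4=a depends on [2:a]
sources: [0:z, 1:a]
N(rest) = Σ N(rest − s) over sources s of rest; N(one piece) = 1:
  size 1 → [3]=1  [4]=1
  size 2 → [0,3]=1  [2,4]=1  [3,4]=2
  size 3 → [0,3,4]=3  [1,2,4]=1  [2,3,4]=3
  first=0(z) contributes 4
  first=1(a) contributes 6
|[w]| = 10

10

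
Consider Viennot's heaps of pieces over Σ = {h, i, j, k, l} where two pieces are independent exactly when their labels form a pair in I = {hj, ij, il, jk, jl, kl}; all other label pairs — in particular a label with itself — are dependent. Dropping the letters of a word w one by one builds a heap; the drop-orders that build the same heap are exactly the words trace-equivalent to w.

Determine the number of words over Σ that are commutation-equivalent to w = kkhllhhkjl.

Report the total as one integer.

piece 0:k — minimal
piece 1:k rests on {0:k}
piece 2:h rests on {1:k}
piece 3:l rests on {2:h}
piece 4:l rests on {3:l}
piece 5:h rests on {4:l}
piece 6:h rests on {5:h}
piece 7:k rests on {6:h}
piece 8:j — minimal
piece 9:l rests on {6:h}
minimal pieces: {0:k, 8:j}
ways to finish when only these pieces remain (= sum over removing one remaining piece with nothing left below it):
  1 left: {7}→1  {8}→1  {9}→1
  2 left: {7,8}→2  {7,9}→2  {8,9}→2
  3 left: {6,7,9}→2  {7,8,9}→6
  4 left: {5,6,7,9}→2  {6,7,8,9}→8
  5 left: {4,5,6,7,9}→2  {5,6,7,8,9}→10
  6 left: {3,4,5,6,7,9}→2  {4,5,6,7,8,9}→12
  7 left: {2,3,4,5,6,7,9}→2  {3,4,5,6,7,8,9}→14
  8 left: {1,2,3,4,5,6,7,9}→2  {2,3,4,5,6,7,8,9}→16
  placing 0:k first → 18 extensions
  placing 8:j first → 2 extensions
total linear extensions = 20

20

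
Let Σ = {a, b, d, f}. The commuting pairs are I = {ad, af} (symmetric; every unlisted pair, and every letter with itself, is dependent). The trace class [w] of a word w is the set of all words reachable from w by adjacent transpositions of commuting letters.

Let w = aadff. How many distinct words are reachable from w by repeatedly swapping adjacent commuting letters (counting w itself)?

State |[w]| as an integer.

10

drop 0:a onto floor
drop 1:a onto {0:a}
drop 2:d onto floor
drop 3:f onto {2:d}
drop 4:f onto {3:f}
ground layer = {0:a, 2:d}
drop-orders for the pieces not yet dropped (sum over which currently-grounded one goes next):
  1 to go: {1} 1  {4} 1
  2 to go: {0,1} 1  {1,4} 2  {3,4} 1
  3 to go: {0,1,4} 3  {1,3,4} 3  {2,3,4} 1
  if 0:a drops first: 4 orders
  if 2:d drops first: 6 orders
heap linearizations: 10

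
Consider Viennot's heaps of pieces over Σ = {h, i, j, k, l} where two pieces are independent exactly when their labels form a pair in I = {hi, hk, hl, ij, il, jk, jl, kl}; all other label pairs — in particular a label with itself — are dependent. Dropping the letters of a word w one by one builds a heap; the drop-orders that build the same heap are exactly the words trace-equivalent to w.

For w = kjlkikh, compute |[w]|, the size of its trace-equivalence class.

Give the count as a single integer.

drop 0:k onto floor
drop 1:j onto floor
drop 2:l onto floor
drop 3:k onto {0:k}
drop 4:i onto {3:k}
drop 5:k onto {4:i}
drop 6:h onto {1:j}
ground layer = {0:k, 1:j, 2:l}
drop-orders for the pieces not yet dropped (sum over which currently-grounded one goes next):
  1 to go: {2} 1  {5} 1  {6} 1
  2 to go: {1,6} 1  {2,5} 2  {2,6} 2  {4,5} 1  {5,6} 2
  3 to go: {1,2,6} 3  {1,5,6} 3  {2,4,5} 3  {2,5,6} 6  {3,4,5} 1  {4,5,6} 3
  4 to go: {0,3,4,5} 1  {1,2,5,6} 12  {1,4,5,6} 6  {2,3,4,5} 4  {2,4,5,6} 12  {3,4,5,6} 4
  5 to go: {0,2,3,4,5} 5  {0,3,4,5,6} 5  {1,2,4,5,6} 30  {1,3,4,5,6} 10  {2,3,4,5,6} 20
  if 0:k drops first: 60 orders
  if 1:j drops first: 30 orders
  if 2:l drops first: 15 orders
heap linearizations: 105

105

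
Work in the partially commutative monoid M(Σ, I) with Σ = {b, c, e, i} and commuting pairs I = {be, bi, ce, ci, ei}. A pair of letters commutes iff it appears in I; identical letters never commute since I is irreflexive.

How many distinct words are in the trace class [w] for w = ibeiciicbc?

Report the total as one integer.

#0=i has no predecessor
#1=b has no predecessor
#2=e has no predecessor
#3=i depends on [0:i]
#4=c depends on [1:b]
#5=i depends on [3:i]
#6=i depends on [5:i]
#7=c depends on [4:c]
#8=b depends on [7:c]
#9=c depends on [8:b]
sources: [0:i, 1:b, 2:e]
N(rest) = Σ N(rest − s) over sources s of rest; N(one piece) = 1:
  size 1 → [2]=1  [6]=1  [9]=1
  size 2 → [2,6]=2  [2,9]=2  [5,6]=1  [6,9]=2  [8,9]=1
  size 3 → [2,5,6]=3  [2,6,9]=6  [2,8,9]=3  [3,5,6]=1  [5,6,9]=3  [6,8,9]=3  [7,8,9]=1
  size 4 → [0,3,5,6]=1  [2,3,5,6]=4  [2,5,6,9]=12  [2,6,8,9]=12  [2,7,8,9]=4  [3,5,6,9]=4  [4,7,8,9]=1  [5,6,8,9]=6  [6,7,8,9]=4
  size 5 → [0,2,3,5,6]=5  [0,3,5,6,9]=5  [1,4,7,8,9]=1  [2,3,5,6,9]=20  [2,4,7,8,9]=5  [2,5,6,8,9]=30  [2,6,7,8,9]=20  [3,5,6,8,9]=10  [4,6,7,8,9]=5  [5,6,7,8,9]=10
  size 6 → [0,2,3,5,6,9]=30  [0,3,5,6,8,9]=15  [1,2,4,7,8,9]=6  [1,4,6,7,8,9]=6  [2,3,5,6,8,9]=60  [2,4,6,7,8,9]=30  [2,5,6,7,8,9]=60  [3,5,6,7,8,9]=20  [4,5,6,7,8,9]=15
  size 7 → [0,2,3,5,6,8,9]=105  [0,3,5,6,7,8,9]=35  [1,2,4,6,7,8,9]=42  [1,4,5,6,7,8,9]=21  [2,3,5,6,7,8,9]=140  [2,4,5,6,7,8,9]=105  [3,4,5,6,7,8,9]=35
  size 8 → [0,2,3,5,6,7,8,9]=280  [0,3,4,5,6,7,8,9]=70  [1,2,4,5,6,7,8,9]=168  [1,3,4,5,6,7,8,9]=56  [2,3,4,5,6,7,8,9]=280
  first=0(i) contributes 504
  first=1(b) contributes 630
  first=2(e) contributes 126
|[w]| = 1260

1260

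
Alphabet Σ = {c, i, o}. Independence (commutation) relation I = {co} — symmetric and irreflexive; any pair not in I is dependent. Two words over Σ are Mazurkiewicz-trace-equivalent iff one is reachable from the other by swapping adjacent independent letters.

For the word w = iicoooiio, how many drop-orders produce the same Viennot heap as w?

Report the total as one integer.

4

#0=i has no predecessor
#1=i depends on [0:i]
#2=c depends on [1:i]
#3=o depends on [1:i]
#4=o depends on [3:o]
#5=o depends on [4:o]
#6=i depends on [2:c, 5:o]
#7=i depends on [6:i]
#8=o depends on [7:i]
sources: [0:i]
N(rest) = Σ N(rest − s) over sources s of rest; N(one piece) = 1:
  size 1 → [8]=1
  size 2 → [7,8]=1
  size 3 → [6,7,8]=1
  size 4 → [2,6,7,8]=1  [5,6,7,8]=1
  size 5 → [2,5,6,7,8]=2  [4,5,6,7,8]=1
  size 6 → [2,4,5,6,7,8]=3  [3,4,5,6,7,8]=1
  size 7 → [2,3,4,5,6,7,8]=4
  first=0(i) contributes 4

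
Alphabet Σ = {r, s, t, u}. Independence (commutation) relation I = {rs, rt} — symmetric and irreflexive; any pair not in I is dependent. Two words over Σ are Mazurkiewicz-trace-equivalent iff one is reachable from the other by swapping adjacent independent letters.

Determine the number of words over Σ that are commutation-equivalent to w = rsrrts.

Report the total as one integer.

0(r) covers ∅
1(s) covers ∅
2(r) covers 0:r
3(r) covers 2:r
4(t) covers 1:s
5(s) covers 4:t
floor of heap: 0:r, 1:s
completions by unplaced set U, small U first (add the entries for U minus each lowest piece of U):
  |U|=1: {3}:1  {5}:1
  |U|=2: {2,3}:1  {3,5}:2  {4,5}:1
  |U|=3: {0,2,3}:1  {1,4,5}:1  {2,3,5}:3  {3,4,5}:3
  |U|=4: {0,2,3,5}:4  {1,3,4,5}:4  {2,3,4,5}:6
  start at 0(r): 10
  start at 1(s): 10
sum over floor = 20

20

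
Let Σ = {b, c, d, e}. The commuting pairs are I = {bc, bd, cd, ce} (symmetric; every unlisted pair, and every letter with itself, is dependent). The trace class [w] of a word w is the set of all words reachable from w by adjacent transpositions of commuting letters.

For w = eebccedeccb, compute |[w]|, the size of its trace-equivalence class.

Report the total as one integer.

drop 0:e onto floor
drop 1:e onto {0:e}
drop 2:b onto {1:e}
drop 3:c onto floor
drop 4:c onto {3:c}
drop 5:e onto {2:b}
drop 6:d onto {5:e}
drop 7:e onto {6:d}
drop 8:c onto {4:c}
drop 9:c onto {8:c}
drop 10:b onto {7:e}
ground layer = {0:e, 3:c}
drop-orders for the pieces not yet dropped (sum over which currently-grounded one goes next):
  1 to go: {9} 1  {10} 1
  2 to go: {7,10} 1  {8,9} 1  {9,10} 2
  3 to go: {4,8,9} 1  {6,7,10} 1  {7,9,10} 3  {8,9,10} 3
  4 to go: {3,4,8,9} 1  {4,8,9,10} 4  {5,6,7,10} 1  {6,7,9,10} 4  {7,8,9,10} 6
  5 to go: {2,5,6,7,10} 1  {3,4,8,9,10} 5  {4,7,8,9,10} 10  {5,6,7,9,10} 5  {6,7,8,9,10} 10
  6 to go: {1,2,5,6,7,10} 1  {2,5,6,7,9,10} 6  {3,4,7,8,9,10} 15  {4,6,7,8,9,10} 20  {5,6,7,8,9,10} 15
  7 to go: {0,1,2,5,6,7,10} 1  {1,2,5,6,7,9,10} 7  {2,5,6,7,8,9,10} 21  {3,4,6,7,8,9,10} 35  {4,5,6,7,8,9,10} 35
  8 to go: {0,1,2,5,6,7,9,10} 8  {1,2,5,6,7,8,9,10} 28  {2,4,5,6,7,8,9,10} 56  {3,4,5,6,7,8,9,10} 70
  9 to go: {0,1,2,5,6,7,8,9,10} 36  {1,2,4,5,6,7,8,9,10} 84  {2,3,4,5,6,7,8,9,10} 126
  if 0:e drops first: 210 orders
  if 3:c drops first: 120 orders
heap linearizations: 330

330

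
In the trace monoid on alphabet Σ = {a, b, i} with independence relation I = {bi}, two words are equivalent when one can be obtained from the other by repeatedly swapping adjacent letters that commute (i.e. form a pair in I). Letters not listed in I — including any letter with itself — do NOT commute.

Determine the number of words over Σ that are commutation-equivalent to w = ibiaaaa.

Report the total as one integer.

0(i) covers ∅
1(b) covers ∅
2(i) covers 0:i
3(a) covers 1:b, 2:i
4(a) covers 3:a
5(a) covers 4:a
6(a) covers 5:a
floor of heap: 0:i, 1:b
completions by unplaced set U, small U first (add the entries for U minus each lowest piece of U):
  |U|=1: {6}:1
  |U|=2: {5,6}:1
  |U|=3: {4,5,6}:1
  |U|=4: {3,4,5,6}:1
  |U|=5: {1,3,4,5,6}:1  {2,3,4,5,6}:1
  start at 0(i): 2
  start at 1(b): 1
sum over floor = 3

3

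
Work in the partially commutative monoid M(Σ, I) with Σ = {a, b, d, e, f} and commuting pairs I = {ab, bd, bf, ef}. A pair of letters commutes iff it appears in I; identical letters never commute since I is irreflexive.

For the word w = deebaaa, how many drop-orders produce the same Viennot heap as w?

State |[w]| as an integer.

0(d) covers ∅
1(e) covers 0:d
2(e) covers 1:e
3(b) covers 2:e
4(a) covers 2:e
5(a) covers 4:a
6(a) covers 5:a
floor of heap: 0:d
completions by unplaced set U, small U first (add the entries for U minus each lowest piece of U):
  |U|=1: {3}:1  {6}:1
  |U|=2: {3,6}:2  {5,6}:1
  |U|=3: {3,5,6}:3  {4,5,6}:1
  |U|=4: {3,4,5,6}:4
  |U|=5: {2,3,4,5,6}:4
  start at 0(d): 4

4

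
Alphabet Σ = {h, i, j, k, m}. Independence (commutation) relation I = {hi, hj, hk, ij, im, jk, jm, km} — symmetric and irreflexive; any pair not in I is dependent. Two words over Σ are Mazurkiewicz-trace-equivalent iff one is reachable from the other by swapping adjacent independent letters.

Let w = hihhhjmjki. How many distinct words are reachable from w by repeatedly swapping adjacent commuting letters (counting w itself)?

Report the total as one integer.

2520

drop 0:h onto floor
drop 1:i onto floor
drop 2:h onto {0:h}
drop 3:h onto {2:h}
drop 4:h onto {3:h}
drop 5:j onto floor
drop 6:m onto {4:h}
drop 7:j onto {5:j}
drop 8:k onto {1:i}
drop 9:i onto {8:k}
ground layer = {0:h, 1:i, 5:j}
drop-orders for the pieces not yet dropped (sum over which currently-grounded one goes next):
  1 to go: {6} 1  {7} 1  {9} 1
  2 to go: {4,6} 1  {5,7} 1  {6,7} 2  {6,9} 2  {7,9} 2  {8,9} 1
  3 to go: {1,8,9} 1  {3,4,6} 1  {4,6,7} 3  {4,6,9} 3  {5,6,7} 3  {5,7,9} 3  {6,7,9} 6  {6,8,9} 3  {7,8,9} 3
  4 to go: {1,6,8,9} 4  {1,7,8,9} 4  {2,3,4,6} 1  {3,4,6,7} 4  {3,4,6,9} 4  {4,5,6,7} 6  {4,6,7,9} 12  {4,6,8,9} 6  {5,6,7,9} 12  {5,7,8,9} 6  {6,7,8,9} 12
  5 to go: {0,2,3,4,6} 1  {1,4,6,8,9} 10  {1,5,7,8,9} 10  {1,6,7,8,9} 20  {2,3,4,6,7} 5  {2,3,4,6,9} 5  {3,4,5,6,7} 10  {3,4,6,7,9} 20  {3,4,6,8,9} 10  {4,5,6,7,9} 30  {4,6,7,8,9} 30  {5,6,7,8,9} 30
  6 to go: {0,2,3,4,6,7} 6  {0,2,3,4,6,9} 6  {1,3,4,6,8,9} 20  {1,4,6,7,8,9} 60  {1,5,6,7,8,9} 60  {2,3,4,5,6,7} 15  {2,3,4,6,7,9} 30  {2,3,4,6,8,9} 15  {3,4,5,6,7,9} 60  {3,4,6,7,8,9} 60  {4,5,6,7,8,9} 90
  7 to go: {0,2,3,4,5,6,7} 21  {0,2,3,4,6,7,9} 42  {0,2,3,4,6,8,9} 21  {1,2,3,4,6,8,9} 35  {1,3,4,6,7,8,9} 140  {1,4,5,6,7,8,9} 210  {2,3,4,5,6,7,9} 105  {2,3,4,6,7,8,9} 105  {3,4,5,6,7,8,9} 210
  8 to go: {0,1,2,3,4,6,8,9} 56  {0,2,3,4,5,6,7,9} 168  {0,2,3,4,6,7,8,9} 168  {1,2,3,4,6,7,8,9} 280  {1,3,4,5,6,7,8,9} 560  {2,3,4,5,6,7,8,9} 420
  if 0:h drops first: 1260 orders
  if 1:i drops first: 756 orders
  if 5:j drops first: 504 orders
heap linearizations: 2520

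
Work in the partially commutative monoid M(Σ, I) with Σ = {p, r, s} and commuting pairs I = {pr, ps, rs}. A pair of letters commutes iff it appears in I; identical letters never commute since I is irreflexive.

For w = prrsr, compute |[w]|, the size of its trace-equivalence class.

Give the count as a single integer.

20

0(p) covers ∅
1(r) covers ∅
2(r) covers 1:r
3(s) covers ∅
4(r) covers 2:r
floor of heap: 0:p, 1:r, 3:s
completions by unplaced set U, small U first (add the entries for U minus each lowest piece of U):
  |U|=1: {0}:1  {3}:1  {4}:1
  |U|=2: {0,3}:2  {0,4}:2  {2,4}:1  {3,4}:2
  |U|=3: {0,2,4}:3  {0,3,4}:6  {1,2,4}:1  {2,3,4}:3
  start at 0(p): 4
  start at 1(r): 12
  start at 3(s): 4
sum over floor = 20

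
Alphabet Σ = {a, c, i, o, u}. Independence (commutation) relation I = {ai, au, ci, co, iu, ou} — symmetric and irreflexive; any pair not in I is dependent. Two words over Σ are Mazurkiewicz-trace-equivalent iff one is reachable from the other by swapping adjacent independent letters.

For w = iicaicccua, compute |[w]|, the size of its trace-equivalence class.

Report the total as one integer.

240

drop 0:i onto floor
drop 1:i onto {0:i}
drop 2:c onto floor
drop 3:a onto {2:c}
drop 4:i onto {1:i}
drop 5:c onto {3:a}
drop 6:c onto {5:c}
drop 7:c onto {6:c}
drop 8:u onto {7:c}
drop 9:a onto {7:c}
ground layer = {0:i, 2:c}
drop-orders for the pieces not yet dropped (sum over which currently-grounded one goes next):
  1 to go: {4} 1  {8} 1  {9} 1
  2 to go: {1,4} 1  {4,8} 2  {4,9} 2  {8,9} 2
  3 to go: {0,1,4} 1  {1,4,8} 3  {1,4,9} 3  {4,8,9} 6  {7,8,9} 2
  4 to go: {0,1,4,8} 4  {0,1,4,9} 4  {1,4,8,9} 12  {4,7,8,9} 8  {6,7,8,9} 2
  5 to go: {0,1,4,8,9} 20  {1,4,7,8,9} 20  {4,6,7,8,9} 10  {5,6,7,8,9} 2
  6 to go: {0,1,4,7,8,9} 40  {1,4,6,7,8,9} 30  {3,5,6,7,8,9} 2  {4,5,6,7,8,9} 12
  7 to go: {0,1,4,6,7,8,9} 70  {1,4,5,6,7,8,9} 42  {2,3,5,6,7,8,9} 2  {3,4,5,6,7,8,9} 14
  8 to go: {0,1,4,5,6,7,8,9} 112  {1,3,4,5,6,7,8,9} 56  {2,3,4,5,6,7,8,9} 16
  if 0:i drops first: 72 orders
  if 2:c drops first: 168 orders
heap linearizations: 240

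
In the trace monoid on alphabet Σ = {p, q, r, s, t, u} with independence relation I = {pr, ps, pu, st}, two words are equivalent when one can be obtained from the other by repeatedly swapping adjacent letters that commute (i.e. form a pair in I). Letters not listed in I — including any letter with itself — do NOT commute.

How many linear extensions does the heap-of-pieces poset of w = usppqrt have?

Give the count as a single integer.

#0=u has no predecessor
#1=s depends on [0:u]
#2=p has no predecessor
#3=p depends on [2:p]
#4=q depends on [1:s, 3:p]
#5=r depends on [4:q]
#6=t depends on [5:r]
sources: [0:u, 2:p]
N(rest) = Σ N(rest − s) over sources s of rest; N(one piece) = 1:
  size 1 → [6]=1
  size 2 → [5,6]=1
  size 3 → [4,5,6]=1
  size 4 → [1,4,5,6]=1  [3,4,5,6]=1
  size 5 → [0,1,4,5,6]=1  [1,3,4,5,6]=2  [2,3,4,5,6]=1
  first=0(u) contributes 3
  first=2(p) contributes 3
|[w]| = 6

6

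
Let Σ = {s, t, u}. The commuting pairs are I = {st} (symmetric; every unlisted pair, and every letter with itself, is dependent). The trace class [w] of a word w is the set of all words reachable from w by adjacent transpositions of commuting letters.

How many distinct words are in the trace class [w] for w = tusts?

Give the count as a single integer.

3

#0=t has no predecessor
#1=u depends on [0:t]
#2=s depends on [1:u]
#3=t depends on [1:u]
#4=s depends on [2:s]
sources: [0:t]
N(rest) = Σ N(rest − s) over sources s of rest; N(one piece) = 1:
  size 1 → [3]=1  [4]=1
  size 2 → [2,4]=1  [3,4]=2
  size 3 → [2,3,4]=3
  first=0(t) contributes 3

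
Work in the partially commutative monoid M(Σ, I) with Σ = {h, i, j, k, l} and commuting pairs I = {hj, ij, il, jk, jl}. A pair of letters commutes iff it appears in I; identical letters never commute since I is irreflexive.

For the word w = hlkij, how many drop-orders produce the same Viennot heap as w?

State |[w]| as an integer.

0(h) covers ∅
1(l) covers 0:h
2(k) covers 1:l
3(i) covers 2:k
4(j) covers ∅
floor of heap: 0:h, 4:j
completions by unplaced set U, small U first (add the entries for U minus each lowest piece of U):
  |U|=1: {3}:1  {4}:1
  |U|=2: {2,3}:1  {3,4}:2
  |U|=3: {1,2,3}:1  {2,3,4}:3
  start at 0(h): 4
  start at 4(j): 1
sum over floor = 5

5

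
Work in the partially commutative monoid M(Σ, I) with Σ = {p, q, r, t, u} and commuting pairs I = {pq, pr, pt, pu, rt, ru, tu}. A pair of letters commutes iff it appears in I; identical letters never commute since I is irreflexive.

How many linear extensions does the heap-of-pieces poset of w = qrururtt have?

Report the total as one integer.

210

piece 0:q — minimal
piece 1:r rests on {0:q}
piece 2:u rests on {0:q}
piece 3:r rests on {1:r}
piece 4:u rests on {2:u}
piece 5:r rests on {3:r}
piece 6:t rests on {0:q}
piece 7:t rests on {6:t}
minimal pieces: {0:q}
ways to finish when only these pieces remain (= sum over removing one remaining piece with nothing left below it):
  1 left: {4}→1  {5}→1  {7}→1
  2 left: {2,4}→1  {3,5}→1  {4,5}→2  {4,7}→2  {5,7}→2  {6,7}→1
  3 left: {1,3,5}→1  {2,4,5}→3  {2,4,7}→3  {3,4,5}→3  {3,5,7}→3  {4,5,7}→6  {4,6,7}→3  {5,6,7}→3
  4 left: {1,3,4,5}→4  {1,3,5,7}→4  {2,3,4,5}→6  {2,4,5,7}→12  {2,4,6,7}→6  {3,4,5,7}→12  {3,5,6,7}→6  {4,5,6,7}→12
  5 left: {1,2,3,4,5}→10  {1,3,4,5,7}→20  {1,3,5,6,7}→10  {2,3,4,5,7}→30  {2,4,5,6,7}→30  {3,4,5,6,7}→30
  6 left: {1,2,3,4,5,7}→60  {1,3,4,5,6,7}→60  {2,3,4,5,6,7}→90
  placing 0:q first → 210 extensions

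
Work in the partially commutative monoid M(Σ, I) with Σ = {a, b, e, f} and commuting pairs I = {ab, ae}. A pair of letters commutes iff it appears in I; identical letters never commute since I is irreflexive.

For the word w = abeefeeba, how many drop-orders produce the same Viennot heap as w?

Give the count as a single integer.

16

0(a) covers ∅
1(b) covers ∅
2(e) covers 1:b
3(e) covers 2:e
4(f) covers 0:a, 3:e
5(e) covers 4:f
6(e) covers 5:e
7(b) covers 6:e
8(a) covers 4:f
floor of heap: 0:a, 1:b
completions by unplaced set U, small U first (add the entries for U minus each lowest piece of U):
  |U|=1: {7}:1  {8}:1
  |U|=2: {6,7}:1  {7,8}:2
  |U|=3: {5,6,7}:1  {6,7,8}:3
  |U|=4: {5,6,7,8}:4
  |U|=5: {4,5,6,7,8}:4
  |U|=6: {0,4,5,6,7,8}:4  {3,4,5,6,7,8}:4
  |U|=7: {0,3,4,5,6,7,8}:8  {2,3,4,5,6,7,8}:4
  start at 0(a): 4
  start at 1(b): 12
sum over floor = 16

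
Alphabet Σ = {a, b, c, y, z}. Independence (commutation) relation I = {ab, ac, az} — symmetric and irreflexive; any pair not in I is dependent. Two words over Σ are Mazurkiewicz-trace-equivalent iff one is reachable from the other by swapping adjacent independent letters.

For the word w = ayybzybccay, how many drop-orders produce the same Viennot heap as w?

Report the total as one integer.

4

drop 0:a onto floor
drop 1:y onto {0:a}
drop 2:y onto {1:y}
drop 3:b onto {2:y}
drop 4:z onto {3:b}
drop 5:y onto {4:z}
drop 6:b onto {5:y}
drop 7:c onto {6:b}
drop 8:c onto {7:c}
drop 9:a onto {5:y}
drop 10:y onto {8:c, 9:a}
ground layer = {0:a}
drop-orders for the pieces not yet dropped (sum over which currently-grounded one goes next):
  1 to go: {10} 1
  2 to go: {8,10} 1  {9,10} 1
  3 to go: {7,8,10} 1  {8,9,10} 2
  4 to go: {6,7,8,10} 1  {7,8,9,10} 3
  5 to go: {6,7,8,9,10} 4
  6 to go: {5,6,7,8,9,10} 4
  7 to go: {4,5,6,7,8,9,10} 4
  8 to go: {3,4,5,6,7,8,9,10} 4
  9 to go: {2,3,4,5,6,7,8,9,10} 4
  if 0:a drops first: 4 orders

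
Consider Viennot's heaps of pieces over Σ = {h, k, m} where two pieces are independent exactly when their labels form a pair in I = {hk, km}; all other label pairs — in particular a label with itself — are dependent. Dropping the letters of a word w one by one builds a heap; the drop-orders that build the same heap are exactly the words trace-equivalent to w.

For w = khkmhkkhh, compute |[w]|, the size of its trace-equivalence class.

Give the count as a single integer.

126

drop 0:k onto floor
drop 1:h onto floor
drop 2:k onto {0:k}
drop 3:m onto {1:h}
drop 4:h onto {3:m}
drop 5:k onto {2:k}
drop 6:k onto {5:k}
drop 7:h onto {4:h}
drop 8:h onto {7:h}
ground layer = {0:k, 1:h}
drop-orders for the pieces not yet dropped (sum over which currently-grounded one goes next):
  1 to go: {6} 1  {8} 1
  2 to go: {5,6} 1  {6,8} 2  {7,8} 1
  3 to go: {2,5,6} 1  {4,7,8} 1  {5,6,8} 3  {6,7,8} 3
  4 to go: {0,2,5,6} 1  {2,5,6,8} 4  {3,4,7,8} 1  {4,6,7,8} 4  {5,6,7,8} 6
  5 to go: {0,2,5,6,8} 5  {1,3,4,7,8} 1  {2,5,6,7,8} 10  {3,4,6,7,8} 5  {4,5,6,7,8} 10
  6 to go: {0,2,5,6,7,8} 15  {1,3,4,6,7,8} 6  {2,4,5,6,7,8} 20  {3,4,5,6,7,8} 15
  7 to go: {0,2,4,5,6,7,8} 35  {1,3,4,5,6,7,8} 21  {2,3,4,5,6,7,8} 35
  if 0:k drops first: 56 orders
  if 1:h drops first: 70 orders
heap linearizations: 126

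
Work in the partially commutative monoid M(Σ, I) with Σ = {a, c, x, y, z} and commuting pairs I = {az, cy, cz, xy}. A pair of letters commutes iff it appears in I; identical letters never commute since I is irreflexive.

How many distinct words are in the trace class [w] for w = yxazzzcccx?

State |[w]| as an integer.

70

#0=y has no predecessor
#1=x has no predecessor
#2=a depends on [0:y, 1:x]
#3=z depends on [0:y, 1:x]
#4=z depends on [3:z]
#5=z depends on [4:z]
#6=c depends on [2:a]
#7=c depends on [6:c]
#8=c depends on [7:c]
#9=x depends on [5:z, 8:c]
sources: [0:y, 1:x]
N(rest) = Σ N(rest − s) over sources s of rest; N(one piece) = 1:
  size 1 → [9]=1
  size 2 → [5,9]=1  [8,9]=1
  size 3 → [4,5,9]=1  [5,8,9]=2  [7,8,9]=1
  size 4 → [3,4,5,9]=1  [4,5,8,9]=3  [5,7,8,9]=3  [6,7,8,9]=1
  size 5 → [2,6,7,8,9]=1  [3,4,5,8,9]=4  [4,5,7,8,9]=6  [5,6,7,8,9]=4
  size 6 → [2,5,6,7,8,9]=5  [3,4,5,7,8,9]=10  [4,5,6,7,8,9]=10
  size 7 → [2,4,5,6,7,8,9]=15  [3,4,5,6,7,8,9]=20
  size 8 → [2,3,4,5,6,7,8,9]=35
  first=0(y) contributes 35
  first=1(x) contributes 35
|[w]| = 70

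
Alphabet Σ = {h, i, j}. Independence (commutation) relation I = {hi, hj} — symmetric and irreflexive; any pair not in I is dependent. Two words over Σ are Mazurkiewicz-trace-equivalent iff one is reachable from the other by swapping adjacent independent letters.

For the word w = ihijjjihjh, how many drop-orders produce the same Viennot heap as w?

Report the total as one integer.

120

0(i) covers ∅
1(h) covers ∅
2(i) covers 0:i
3(j) covers 2:i
4(j) covers 3:j
5(j) covers 4:j
6(i) covers 5:j
7(h) covers 1:h
8(j) covers 6:i
9(h) covers 7:h
floor of heap: 0:i, 1:h
completions by unplaced set U, small U first (add the entries for U minus each lowest piece of U):
  |U|=1: {8}:1  {9}:1
  |U|=2: {6,8}:1  {7,9}:1  {8,9}:2
  |U|=3: {1,7,9}:1  {5,6,8}:1  {6,8,9}:3  {7,8,9}:3
  |U|=4: {1,7,8,9}:4  {4,5,6,8}:1  {5,6,8,9}:4  {6,7,8,9}:6
  |U|=5: {1,6,7,8,9}:10  {3,4,5,6,8}:1  {4,5,6,8,9}:5  {5,6,7,8,9}:10
  |U|=6: {1,5,6,7,8,9}:20  {2,3,4,5,6,8}:1  {3,4,5,6,8,9}:6  {4,5,6,7,8,9}:15
  |U|=7: {0,2,3,4,5,6,8}:1  {1,4,5,6,7,8,9}:35  {2,3,4,5,6,8,9}:7  {3,4,5,6,7,8,9}:21
  |U|=8: {0,2,3,4,5,6,8,9}:8  {1,3,4,5,6,7,8,9}:56  {2,3,4,5,6,7,8,9}:28
  start at 0(i): 84
  start at 1(h): 36
sum over floor = 120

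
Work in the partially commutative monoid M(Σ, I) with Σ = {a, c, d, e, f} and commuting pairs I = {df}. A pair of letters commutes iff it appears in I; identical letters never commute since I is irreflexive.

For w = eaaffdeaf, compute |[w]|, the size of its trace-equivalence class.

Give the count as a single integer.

piece 0:e — minimal
piece 1:a rests on {0:e}
piece 2:a rests on {1:a}
piece 3:f rests on {2:a}
piece 4:f rests on {3:f}
piece 5:d rests on {2:a}
piece 6:e rests on {4:f, 5:d}
piece 7:a rests on {6:e}
piece 8:f rests on {7:a}
minimal pieces: {0:e}
ways to finish when only these pieces remain (= sum over removing one remaining piece with nothing left below it):
  1 left: {8}→1
  2 left: {7,8}→1
  3 left: {6,7,8}→1
  4 left: {4,6,7,8}→1  {5,6,7,8}→1
  5 left: {3,4,6,7,8}→1  {4,5,6,7,8}→2
  6 left: {3,4,5,6,7,8}→3
  7 left: {2,3,4,5,6,7,8}→3
  placing 0:e first → 3 extensions

3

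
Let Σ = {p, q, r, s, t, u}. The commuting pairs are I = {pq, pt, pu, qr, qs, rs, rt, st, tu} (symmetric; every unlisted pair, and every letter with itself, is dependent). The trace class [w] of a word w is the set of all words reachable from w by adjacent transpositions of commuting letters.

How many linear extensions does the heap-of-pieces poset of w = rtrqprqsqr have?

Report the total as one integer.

630

piece 0:r — minimal
piece 1:t — minimal
piece 2:r rests on {0:r}
piece 3:q rests on {1:t}
piece 4:p rests on {2:r}
piece 5:r rests on {4:p}
piece 6:q rests on {3:q}
piece 7:s rests on {4:p}
piece 8:q rests on {6:q}
piece 9:r rests on {5:r}
minimal pieces: {0:r, 1:t}
ways to finish when only these pieces remain (= sum over removing one remaining piece with nothing left below it):
  1 left: {7}→1  {8}→1  {9}→1
  2 left: {5,9}→1  {6,8}→1  {7,8}→2  {7,9}→2  {8,9}→2
  3 left: {3,6,8}→1  {5,7,9}→3  {5,8,9}→3  {6,7,8}→3  {6,8,9}→3  {7,8,9}→6
  4 left: {1,3,6,8}→1  {3,6,7,8}→4  {3,6,8,9}→4  {4,5,7,9}→3  {5,6,8,9}→6  {5,7,8,9}→12  {6,7,8,9}→12
  5 left: {1,3,6,7,8}→5  {1,3,6,8,9}→5  {2,4,5,7,9}→3  {3,5,6,8,9}→10  {3,6,7,8,9}→20  {4,5,7,8,9}→15  {5,6,7,8,9}→30
  6 left: {0,2,4,5,7,9}→3  {1,3,5,6,8,9}→15  {1,3,6,7,8,9}→30  {2,4,5,7,8,9}→18  {3,5,6,7,8,9}→60  {4,5,6,7,8,9}→45
  7 left: {0,2,4,5,7,8,9}→21  {1,3,5,6,7,8,9}→105  {2,4,5,6,7,8,9}→63  {3,4,5,6,7,8,9}→105
  8 left: {0,2,4,5,6,7,8,9}→84  {1,3,4,5,6,7,8,9}→210  {2,3,4,5,6,7,8,9}→168
  placing 0:r first → 378 extensions
  placing 1:t first → 252 extensions
total linear extensions = 630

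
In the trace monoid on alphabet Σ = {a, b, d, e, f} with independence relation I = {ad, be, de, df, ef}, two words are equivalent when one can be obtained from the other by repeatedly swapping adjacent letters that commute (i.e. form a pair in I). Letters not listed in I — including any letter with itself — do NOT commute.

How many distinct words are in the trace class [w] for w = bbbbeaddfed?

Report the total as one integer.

230

#0=b has no predecessor
#1=b depends on [0:b]
#2=b depends on [1:b]
#3=b depends on [2:b]
#4=e has no predecessor
#5=a depends on [3:b, 4:e]
#6=d depends on [3:b]
#7=d depends on [6:d]
#8=f depends on [5:a]
#9=e depends on [5:a]
#10=d depends on [7:d]
sources: [0:b, 4:e]
N(rest) = Σ N(rest − s) over sources s of rest; N(one piece) = 1:
  size 1 → [8]=1  [9]=1  [10]=1
  size 2 → [7,10]=1  [8,9]=2  [8,10]=2  [9,10]=2
  size 3 → [5,8,9]=2  [6,7,10]=1  [7,8,10]=3  [7,9,10]=3  [8,9,10]=6
  size 4 → [4,5,8,9]=2  [5,8,9,10]=8  [6,7,8,10]=4  [6,7,9,10]=4  [7,8,9,10]=12
  size 5 → [4,5,8,9,10]=10  [5,7,8,9,10]=20  [6,7,8,9,10]=20
  size 6 → [4,5,7,8,9,10]=30  [5,6,7,8,9,10]=40
  size 7 → [3,5,6,7,8,9,10]=40  [4,5,6,7,8,9,10]=70
  size 8 → [2,3,5,6,7,8,9,10]=40  [3,4,5,6,7,8,9,10]=110
  size 9 → [1,2,3,5,6,7,8,9,10]=40  [2,3,4,5,6,7,8,9,10]=150
  first=0(b) contributes 190
  first=4(e) contributes 40
|[w]| = 230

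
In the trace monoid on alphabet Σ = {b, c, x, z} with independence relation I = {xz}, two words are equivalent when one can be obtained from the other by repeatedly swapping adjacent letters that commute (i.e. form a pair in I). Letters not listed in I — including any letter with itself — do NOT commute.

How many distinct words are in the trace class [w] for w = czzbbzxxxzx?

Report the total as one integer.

15

0(c) covers ∅
1(z) covers 0:c
2(z) covers 1:z
3(b) covers 2:z
4(b) covers 3:b
5(z) covers 4:b
6(x) covers 4:b
7(x) covers 6:x
8(x) covers 7:x
9(z) covers 5:z
10(x) covers 8:x
floor of heap: 0:c
completions by unplaced set U, small U first (add the entries for U minus each lowest piece of U):
  |U|=1: {9}:1  {10}:1
  |U|=2: {5,9}:1  {8,10}:1  {9,10}:2
  |U|=3: {5,9,10}:3  {7,8,10}:1  {8,9,10}:3
  |U|=4: {5,8,9,10}:6  {6,7,8,10}:1  {7,8,9,10}:4
  |U|=5: {5,7,8,9,10}:10  {6,7,8,9,10}:5
  |U|=6: {5,6,7,8,9,10}:15
  |U|=7: {4,5,6,7,8,9,10}:15
  |U|=8: {3,4,5,6,7,8,9,10}:15
  |U|=9: {2,3,4,5,6,7,8,9,10}:15
  start at 0(c): 15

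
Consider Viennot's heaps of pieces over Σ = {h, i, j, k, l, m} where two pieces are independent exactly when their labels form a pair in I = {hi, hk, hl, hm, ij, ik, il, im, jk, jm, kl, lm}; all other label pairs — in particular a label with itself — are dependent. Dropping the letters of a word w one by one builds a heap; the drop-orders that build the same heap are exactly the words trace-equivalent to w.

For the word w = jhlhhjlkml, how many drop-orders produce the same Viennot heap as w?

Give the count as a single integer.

drop 0:j onto floor
drop 1:h onto {0:j}
drop 2:l onto {0:j}
drop 3:h onto {1:h}
drop 4:h onto {3:h}
drop 5:j onto {2:l, 4:h}
drop 6:l onto {5:j}
drop 7:k onto floor
drop 8:m onto {7:k}
drop 9:l onto {6:l}
ground layer = {0:j, 7:k}
drop-orders for the pieces not yet dropped (sum over which currently-grounded one goes next):
  1 to go: {8} 1  {9} 1
  2 to go: {6,9} 1  {7,8} 1  {8,9} 2
  3 to go: {5,6,9} 1  {6,8,9} 3  {7,8,9} 3
  4 to go: {2,5,6,9} 1  {4,5,6,9} 1  {5,6,8,9} 4  {6,7,8,9} 6
  5 to go: {2,4,5,6,9} 2  {2,5,6,8,9} 5  {3,4,5,6,9} 1  {4,5,6,8,9} 5  {5,6,7,8,9} 10
  6 to go: {1,3,4,5,6,9} 1  {2,3,4,5,6,9} 3  {2,4,5,6,8,9} 12  {2,5,6,7,8,9} 15  {3,4,5,6,8,9} 6  {4,5,6,7,8,9} 15
  7 to go: {1,2,3,4,5,6,9} 4  {1,3,4,5,6,8,9} 7  {2,3,4,5,6,8,9} 21  {2,4,5,6,7,8,9} 42  {3,4,5,6,7,8,9} 21
  8 to go: {0,1,2,3,4,5,6,9} 4  {1,2,3,4,5,6,8,9} 32  {1,3,4,5,6,7,8,9} 28  {2,3,4,5,6,7,8,9} 84
  if 0:j drops first: 144 orders
  if 7:k drops first: 36 orders
heap linearizations: 180

180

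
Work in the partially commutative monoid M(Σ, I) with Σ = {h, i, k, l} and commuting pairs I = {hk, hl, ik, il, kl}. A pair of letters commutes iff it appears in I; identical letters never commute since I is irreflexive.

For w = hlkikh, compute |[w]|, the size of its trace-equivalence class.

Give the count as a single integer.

drop 0:h onto floor
drop 1:l onto floor
drop 2:k onto floor
drop 3:i onto {0:h}
drop 4:k onto {2:k}
drop 5:h onto {3:i}
ground layer = {0:h, 1:l, 2:k}
drop-orders for the pieces not yet dropped (sum over which currently-grounded one goes next):
  1 to go: {1} 1  {4} 1  {5} 1
  2 to go: {1,4} 2  {1,5} 2  {2,4} 1  {3,5} 1  {4,5} 2
  3 to go: {0,3,5} 1  {1,2,4} 3  {1,3,5} 3  {1,4,5} 6  {2,4,5} 3  {3,4,5} 3
  4 to go: {0,1,3,5} 4  {0,3,4,5} 4  {1,2,4,5} 12  {1,3,4,5} 12  {2,3,4,5} 6
  if 0:h drops first: 30 orders
  if 1:l drops first: 10 orders
  if 2:k drops first: 20 orders
heap linearizations: 60

60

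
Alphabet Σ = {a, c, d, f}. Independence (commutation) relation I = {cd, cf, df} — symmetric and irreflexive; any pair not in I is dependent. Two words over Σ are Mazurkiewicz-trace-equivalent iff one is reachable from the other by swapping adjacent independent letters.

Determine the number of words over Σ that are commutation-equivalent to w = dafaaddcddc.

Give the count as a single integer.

drop 0:d onto floor
drop 1:a onto {0:d}
drop 2:f onto {1:a}
drop 3:a onto {2:f}
drop 4:a onto {3:a}
drop 5:d onto {4:a}
drop 6:d onto {5:d}
drop 7:c onto {4:a}
drop 8:d onto {6:d}
drop 9:d onto {8:d}
drop 10:c onto {7:c}
ground layer = {0:d}
drop-orders for the pieces not yet dropped (sum over which currently-grounded one goes next):
  1 to go: {9} 1  {10} 1
  2 to go: {7,10} 1  {8,9} 1  {9,10} 2
  3 to go: {6,8,9} 1  {7,9,10} 3  {8,9,10} 3
  4 to go: {5,6,8,9} 1  {6,8,9,10} 4  {7,8,9,10} 6
  5 to go: {5,6,8,9,10} 5  {6,7,8,9,10} 10
  6 to go: {5,6,7,8,9,10} 15
  7 to go: {4,5,6,7,8,9,10} 15
  8 to go: {3,4,5,6,7,8,9,10} 15
  9 to go: {2,3,4,5,6,7,8,9,10} 15
  if 0:d drops first: 15 orders

15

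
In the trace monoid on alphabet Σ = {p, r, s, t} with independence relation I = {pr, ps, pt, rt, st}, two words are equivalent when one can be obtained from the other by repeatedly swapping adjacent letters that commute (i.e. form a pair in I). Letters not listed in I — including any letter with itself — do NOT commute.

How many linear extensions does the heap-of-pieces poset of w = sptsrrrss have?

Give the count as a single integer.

72

#0=s has no predecessor
#1=p has no predecessor
#2=t has no predecessor
#3=s depends on [0:s]
#4=r depends on [3:s]
#5=r depends on [4:r]
#6=r depends on [5:r]
#7=s depends on [6:r]
#8=s depends on [7:s]
sources: [0:s, 1:p, 2:t]
N(rest) = Σ N(rest − s) over sources s of rest; N(one piece) = 1:
  size 1 → [1]=1  [2]=1  [8]=1
  size 2 → [1,2]=2  [1,8]=2  [2,8]=2  [7,8]=1
  size 3 → [1,2,8]=6  [1,7,8]=3  [2,7,8]=3  [6,7,8]=1
  size 4 → [1,2,7,8]=12  [1,6,7,8]=4  [2,6,7,8]=4  [5,6,7,8]=1
  size 5 → [1,2,6,7,8]=20  [1,5,6,7,8]=5  [2,5,6,7,8]=5  [4,5,6,7,8]=1
  size 6 → [1,2,5,6,7,8]=30  [1,4,5,6,7,8]=6  [2,4,5,6,7,8]=6  [3,4,5,6,7,8]=1
  size 7 → [0,3,4,5,6,7,8]=1  [1,2,4,5,6,7,8]=42  [1,3,4,5,6,7,8]=7  [2,3,4,5,6,7,8]=7
  first=0(s) contributes 56
  first=1(p) contributes 8
  first=2(t) contributes 8
|[w]| = 72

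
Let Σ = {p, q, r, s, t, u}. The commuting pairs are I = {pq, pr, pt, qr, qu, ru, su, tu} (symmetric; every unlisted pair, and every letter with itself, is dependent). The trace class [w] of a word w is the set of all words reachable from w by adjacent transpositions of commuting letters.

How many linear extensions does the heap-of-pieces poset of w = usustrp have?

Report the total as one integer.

31

piece 0:u — minimal
piece 1:s — minimal
piece 2:u rests on {0:u}
piece 3:s rests on {1:s}
piece 4:t rests on {3:s}
piece 5:r rests on {4:t}
piece 6:p rests on {2:u, 3:s}
minimal pieces: {0:u, 1:s}
ways to finish when only these pieces remain (= sum over removing one remaining piece with nothing left below it):
  1 left: {5}→1  {6}→1
  2 left: {2,6}→1  {4,5}→1  {5,6}→2
  3 left: {0,2,6}→1  {2,5,6}→3  {4,5,6}→3
  4 left: {0,2,5,6}→4  {2,4,5,6}→6  {3,4,5,6}→3
  5 left: {0,2,4,5,6}→10  {1,3,4,5,6}→3  {2,3,4,5,6}→9
  placing 0:u first → 12 extensions
  placing 1:s first → 19 extensions
total linear extensions = 31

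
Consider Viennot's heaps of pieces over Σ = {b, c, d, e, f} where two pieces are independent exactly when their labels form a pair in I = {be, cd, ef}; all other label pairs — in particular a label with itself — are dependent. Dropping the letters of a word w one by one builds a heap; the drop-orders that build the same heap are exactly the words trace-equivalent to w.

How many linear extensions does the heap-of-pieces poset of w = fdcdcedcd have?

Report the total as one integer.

18

0(f) covers ∅
1(d) covers 0:f
2(c) covers 0:f
3(d) covers 1:d
4(c) covers 2:c
5(e) covers 3:d, 4:c
6(d) covers 5:e
7(c) covers 5:e
8(d) covers 6:d
floor of heap: 0:f
completions by unplaced set U, small U first (add the entries for U minus each lowest piece of U):
  |U|=1: {7}:1  {8}:1
  |U|=2: {6,8}:1  {7,8}:2
  |U|=3: {6,7,8}:3
  |U|=4: {5,6,7,8}:3
  |U|=5: {3,5,6,7,8}:3  {4,5,6,7,8}:3
  |U|=6: {1,3,5,6,7,8}:3  {2,4,5,6,7,8}:3  {3,4,5,6,7,8}:6
  |U|=7: {1,3,4,5,6,7,8}:9  {2,3,4,5,6,7,8}:9
  start at 0(f): 18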